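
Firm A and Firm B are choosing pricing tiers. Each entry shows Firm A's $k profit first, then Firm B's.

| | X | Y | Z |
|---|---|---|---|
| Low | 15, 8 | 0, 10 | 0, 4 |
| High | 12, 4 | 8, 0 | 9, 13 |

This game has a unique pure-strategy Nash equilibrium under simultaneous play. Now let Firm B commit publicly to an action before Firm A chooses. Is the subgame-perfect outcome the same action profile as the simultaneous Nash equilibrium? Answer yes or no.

yes

Backward induction with Firm B moving first.
- X → Firm A plays Low (best of 15, 12); Firm B gets 8.
- Y → Firm A plays High (best of 0, 8); Firm B gets 0.
- Z → Firm A plays High (best of 0, 9); Firm B gets 13.
Maximizing over 8, 0, 13, Firm B chooses Z. Subgame-perfect outcome: (High, Z) with payoffs (9, 13).
For the simultaneous game, intersect best replies.
Firm A's best replies: X→Low; Y→High; Z→High.
Firm B's best replies: Low→Y; High→Z.
The unique mutual best reply is (High, Z), giving (9, 13).
Sequential outcome (High, Z) coincides with the Nash profile (High, Z).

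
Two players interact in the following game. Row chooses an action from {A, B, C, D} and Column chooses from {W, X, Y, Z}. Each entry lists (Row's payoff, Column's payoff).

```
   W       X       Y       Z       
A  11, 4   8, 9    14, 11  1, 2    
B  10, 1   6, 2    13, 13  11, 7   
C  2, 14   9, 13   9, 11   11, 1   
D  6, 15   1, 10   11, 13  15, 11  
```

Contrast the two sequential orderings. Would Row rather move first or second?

If Row leads: Column's best replies are A→Y, B→Y, C→W, D→W; Row's induced payoffs 14, 13, 2, 6; outcome (A, Y), payoffs (14, 11).
If Column leads: Row's best replies are W→A, X→C, Y→A, Z→D; Column's induced payoffs 4, 13, 11, 11; outcome (C, X), payoffs (9, 13).
Row gets 14 moving first and 9 moving second, so Row prefers to move first.

first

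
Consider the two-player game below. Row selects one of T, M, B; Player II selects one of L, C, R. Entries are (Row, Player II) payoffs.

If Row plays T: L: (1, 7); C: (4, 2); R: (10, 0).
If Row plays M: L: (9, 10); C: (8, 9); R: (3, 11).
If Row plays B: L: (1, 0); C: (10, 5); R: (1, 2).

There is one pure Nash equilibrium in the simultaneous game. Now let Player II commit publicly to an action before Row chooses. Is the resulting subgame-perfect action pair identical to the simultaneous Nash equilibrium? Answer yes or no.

Row best-responds to each possible Player II move:
- L → Row plays M (best of 1, 9, 1); Player II gets 10.
- C → Row plays B (best of 4, 8, 10); Player II gets 5.
- R → Row plays T (best of 10, 3, 1); Player II gets 0.
Maximizing over 10, 5, 0, Player II chooses L. Subgame-perfect outcome: (M, L) with payoffs (9, 10).
Under simultaneous play:
Row's best replies: L→M; C→B; R→T.
Player II's best replies: T→L; M→R; B→C.
Only (B, C) has each player best-responding; Nash payoffs (10, 5).
Sequential outcome (M, L) differs from the Nash profile (B, C).

no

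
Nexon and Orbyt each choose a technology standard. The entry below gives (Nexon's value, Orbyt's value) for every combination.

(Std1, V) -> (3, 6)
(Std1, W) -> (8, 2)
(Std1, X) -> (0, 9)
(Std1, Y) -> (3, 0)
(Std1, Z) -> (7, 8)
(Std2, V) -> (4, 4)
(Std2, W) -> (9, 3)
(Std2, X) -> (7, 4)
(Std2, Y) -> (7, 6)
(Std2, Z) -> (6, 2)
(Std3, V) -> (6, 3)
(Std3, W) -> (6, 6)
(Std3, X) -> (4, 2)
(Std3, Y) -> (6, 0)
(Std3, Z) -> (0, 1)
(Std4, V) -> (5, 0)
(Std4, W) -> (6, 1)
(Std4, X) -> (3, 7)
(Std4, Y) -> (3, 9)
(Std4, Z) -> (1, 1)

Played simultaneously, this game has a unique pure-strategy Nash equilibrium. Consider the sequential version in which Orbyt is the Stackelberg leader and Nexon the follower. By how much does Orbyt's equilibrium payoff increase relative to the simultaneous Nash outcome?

Solve by backward induction (Orbyt leads).
- V → Nexon plays Std3 (best of 3, 4, 6, 5); Orbyt gets 3.
- W → Nexon plays Std2 (best of 8, 9, 6, 6); Orbyt gets 3.
- X → Nexon plays Std2 (best of 0, 7, 4, 3); Orbyt gets 4.
- Y → Nexon plays Std2 (best of 3, 7, 6, 3); Orbyt gets 6.
- Z → Nexon plays Std1 (best of 7, 6, 0, 1); Orbyt gets 8.
Maximizing over 3, 3, 4, 6, 8, Orbyt chooses Z. Subgame-perfect outcome: (Std1, Z) with payoffs (7, 8).
Now find the simultaneous Nash equilibrium.
Nexon's best replies: V→Std3; W→Std2; X→Std2; Y→Std2; Z→Std1.
Orbyt's best replies: Std1→X; Std2→Y; Std3→W; Std4→Y.
Only (Std2, Y) has each player best-responding; Nash payoffs (7, 6).
Orbyt's commitment gain: 8 − 6 = 2.

2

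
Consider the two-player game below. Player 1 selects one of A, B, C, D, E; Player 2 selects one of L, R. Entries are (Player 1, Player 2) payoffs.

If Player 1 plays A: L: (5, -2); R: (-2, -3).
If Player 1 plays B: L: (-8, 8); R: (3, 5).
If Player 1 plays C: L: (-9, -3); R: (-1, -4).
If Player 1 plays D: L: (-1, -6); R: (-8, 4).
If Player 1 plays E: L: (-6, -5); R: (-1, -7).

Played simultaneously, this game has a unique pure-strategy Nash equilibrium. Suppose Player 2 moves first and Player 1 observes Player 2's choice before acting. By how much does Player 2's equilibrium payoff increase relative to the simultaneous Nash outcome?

7

Solve by backward induction (Player 2 leads).
- L → Player 1 plays A (best of 5, -8, -9, -1, -6); Player 2 gets -2.
- R → Player 1 plays B (best of -2, 3, -1, -8, -1); Player 2 gets 5.
Player 2's induced payoffs are -2, 5, so Player 2 commits to R. Subgame-perfect outcome: (B, R) with payoffs (3, 5).
Under simultaneous play:
Player 1's best replies: L→A; R→B.
Player 2's best replies: A→L; B→L; C→L; D→R; E→L.
The unique mutual best reply is (A, L), giving (5, -2).
Player 2's commitment gain: 5 − -2 = 7.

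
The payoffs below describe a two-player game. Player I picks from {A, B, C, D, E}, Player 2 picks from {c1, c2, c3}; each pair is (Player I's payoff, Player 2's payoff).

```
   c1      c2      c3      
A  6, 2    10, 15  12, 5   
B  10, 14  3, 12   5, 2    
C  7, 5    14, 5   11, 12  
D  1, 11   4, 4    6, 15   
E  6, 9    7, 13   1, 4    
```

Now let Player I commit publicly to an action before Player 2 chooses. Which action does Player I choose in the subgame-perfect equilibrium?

C

Work backward from Player 2's decision.
- A → Player 2 plays c2 (best of 2, 15, 5); Player I gets 10.
- B → Player 2 plays c1 (best of 14, 12, 2); Player I gets 10.
- C → Player 2 plays c3 (best of 5, 5, 12); Player I gets 11.
- D → Player 2 plays c3 (best of 11, 4, 15); Player I gets 6.
- E → Player 2 plays c2 (best of 9, 13, 4); Player I gets 7.
Among 10, 10, 11, 6, 7, the best is 11 at C. Subgame-perfect outcome: (C, c3) with payoffs (11, 12).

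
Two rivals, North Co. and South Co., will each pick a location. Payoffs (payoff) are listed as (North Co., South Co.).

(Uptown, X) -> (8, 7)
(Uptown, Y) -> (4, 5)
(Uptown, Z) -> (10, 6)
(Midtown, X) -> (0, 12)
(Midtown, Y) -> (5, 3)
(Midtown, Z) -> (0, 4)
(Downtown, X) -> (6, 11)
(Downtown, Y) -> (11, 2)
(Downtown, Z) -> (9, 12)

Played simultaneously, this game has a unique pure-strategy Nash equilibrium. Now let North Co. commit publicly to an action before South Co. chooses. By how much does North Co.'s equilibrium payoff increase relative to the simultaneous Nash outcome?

South Co. best-responds to each possible North Co. move:
- Uptown: BR = X, leader payoff 8.
- Midtown: BR = X, leader payoff 0.
- Downtown: BR = Z, leader payoff 9.
Maximizing over 8, 0, 9, North Co. chooses Downtown. Subgame-perfect outcome: (Downtown, Z) with payoffs (9, 12).
For the simultaneous game, intersect best replies.
North Co.'s best replies: X→Uptown; Y→Downtown; Z→Uptown.
South Co.'s best replies: Uptown→X; Midtown→X; Downtown→Z.
Only (Uptown, X) has each player best-responding; Nash payoffs (8, 7).
North Co.'s commitment gain: 9 − 8 = 1.

1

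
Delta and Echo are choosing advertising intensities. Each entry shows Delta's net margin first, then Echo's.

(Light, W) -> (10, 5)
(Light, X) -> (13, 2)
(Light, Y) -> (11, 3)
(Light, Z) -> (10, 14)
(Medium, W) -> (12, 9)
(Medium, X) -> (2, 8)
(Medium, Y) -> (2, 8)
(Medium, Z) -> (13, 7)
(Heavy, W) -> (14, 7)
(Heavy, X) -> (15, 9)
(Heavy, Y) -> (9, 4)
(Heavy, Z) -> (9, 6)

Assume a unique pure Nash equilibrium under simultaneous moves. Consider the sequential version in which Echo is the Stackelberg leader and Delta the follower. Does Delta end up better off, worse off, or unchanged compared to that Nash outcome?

Delta best-responds to each possible Echo move:
- W → Delta plays Heavy (best of 10, 12, 14); Echo gets 7.
- X → Delta plays Heavy (best of 13, 2, 15); Echo gets 9.
- Y → Delta plays Light (best of 11, 2, 9); Echo gets 3.
- Z → Delta plays Medium (best of 10, 13, 9); Echo gets 7.
Among 7, 9, 3, 7, the best is 9 at X. Subgame-perfect outcome: (Heavy, X) with payoffs (15, 9).
For the simultaneous game, intersect best replies.
Delta's best replies: W→Heavy; X→Heavy; Y→Light; Z→Medium.
Echo's best replies: Light→Z; Medium→W; Heavy→X.
The unique mutual best reply is (Heavy, X), giving (15, 9).
Delta earns 15 sequentially versus 15 at the Nash outcome: unchanged.

unchanged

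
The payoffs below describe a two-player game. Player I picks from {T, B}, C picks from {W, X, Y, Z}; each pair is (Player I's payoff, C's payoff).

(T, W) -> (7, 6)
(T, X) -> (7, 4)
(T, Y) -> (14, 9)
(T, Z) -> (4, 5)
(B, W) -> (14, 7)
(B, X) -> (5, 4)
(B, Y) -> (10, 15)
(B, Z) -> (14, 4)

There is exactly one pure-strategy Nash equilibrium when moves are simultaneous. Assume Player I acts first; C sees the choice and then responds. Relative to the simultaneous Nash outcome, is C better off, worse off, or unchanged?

Work backward from C's decision.
- T: BR = Y, leader payoff 14.
- B: BR = Y, leader payoff 10.
Maximizing over 14, 10, Player I chooses T. Subgame-perfect outcome: (T, Y) with payoffs (14, 9).
Now find the simultaneous Nash equilibrium.
Player I's best replies: W→B; X→T; Y→T; Z→B.
C's best replies: T→Y; B→Y.
Only (T, Y) has each player best-responding; Nash payoffs (14, 9).
C earns 9 sequentially versus 9 at the Nash outcome: unchanged.

unchanged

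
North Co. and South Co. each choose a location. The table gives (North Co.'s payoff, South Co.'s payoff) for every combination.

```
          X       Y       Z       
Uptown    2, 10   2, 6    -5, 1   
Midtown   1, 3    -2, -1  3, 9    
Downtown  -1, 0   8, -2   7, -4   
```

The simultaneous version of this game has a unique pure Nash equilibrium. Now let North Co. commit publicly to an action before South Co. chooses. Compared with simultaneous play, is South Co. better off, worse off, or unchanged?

worse off

Solve by backward induction (North Co. leads).
- Uptown → South Co. plays X (best of 10, 6, 1); North Co. gets 2.
- Midtown → South Co. plays Z (best of 3, -1, 9); North Co. gets 3.
- Downtown → South Co. plays X (best of 0, -2, -4); North Co. gets -1.
Maximizing over 2, 3, -1, North Co. chooses Midtown. Subgame-perfect outcome: (Midtown, Z) with payoffs (3, 9).
Now find the simultaneous Nash equilibrium.
North Co.'s best replies: X→Uptown; Y→Downtown; Z→Downtown.
South Co.'s best replies: Uptown→X; Midtown→Z; Downtown→X.
The unique mutual best reply is (Uptown, X), giving (2, 10).
South Co. earns 9 sequentially versus 10 at the Nash outcome: worse off.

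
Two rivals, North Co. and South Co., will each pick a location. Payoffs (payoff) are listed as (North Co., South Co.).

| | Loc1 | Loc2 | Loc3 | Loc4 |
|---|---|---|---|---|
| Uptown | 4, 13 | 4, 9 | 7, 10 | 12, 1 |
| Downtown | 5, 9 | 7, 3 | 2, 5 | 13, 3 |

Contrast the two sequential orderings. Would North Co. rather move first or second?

second

If North Co. leads: South Co.'s best replies are Uptown→Loc1, Downtown→Loc1; North Co.'s induced payoffs 4, 5; outcome (Downtown, Loc1), payoffs (5, 9).
If South Co. leads: North Co.'s best replies are Loc1→Downtown, Loc2→Downtown, Loc3→Uptown, Loc4→Downtown; South Co.'s induced payoffs 9, 3, 10, 3; outcome (Uptown, Loc3), payoffs (7, 10).
North Co. gets 5 moving first and 7 moving second, so North Co. prefers to move second.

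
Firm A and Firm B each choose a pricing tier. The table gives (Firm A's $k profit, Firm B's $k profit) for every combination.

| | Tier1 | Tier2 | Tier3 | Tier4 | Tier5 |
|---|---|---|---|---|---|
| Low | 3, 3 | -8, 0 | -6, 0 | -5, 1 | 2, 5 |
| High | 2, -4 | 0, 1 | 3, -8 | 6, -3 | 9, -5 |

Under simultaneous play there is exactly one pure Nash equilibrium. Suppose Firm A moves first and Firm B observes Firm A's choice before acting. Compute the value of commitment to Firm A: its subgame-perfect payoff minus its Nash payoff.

Backward induction with Firm A moving first.
- Low: Firm B compares 3, 0, 0, 1, 5 and picks Tier5; Firm A would get 2.
- High: Firm B compares -4, 1, -8, -3, -5 and picks Tier2; Firm A would get 0.
Firm A's induced payoffs are 2, 0, so Firm A commits to Low. Subgame-perfect outcome: (Low, Tier5) with payoffs (2, 5).
Now find the simultaneous Nash equilibrium.
Firm A's best replies: Tier1→Low; Tier2→High; Tier3→High; Tier4→High; Tier5→High.
Firm B's best replies: Low→Tier5; High→Tier2.
The unique mutual best reply is (High, Tier2), giving (0, 1).
Firm A's commitment gain: 2 − 0 = 2.

2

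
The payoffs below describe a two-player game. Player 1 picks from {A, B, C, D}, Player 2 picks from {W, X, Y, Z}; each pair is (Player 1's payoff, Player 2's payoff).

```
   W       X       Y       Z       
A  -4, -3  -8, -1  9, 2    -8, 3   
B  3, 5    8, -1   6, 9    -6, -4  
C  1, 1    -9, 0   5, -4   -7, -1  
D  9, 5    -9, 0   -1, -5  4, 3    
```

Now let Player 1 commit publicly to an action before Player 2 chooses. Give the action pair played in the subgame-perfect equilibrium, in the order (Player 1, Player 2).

Solve by backward induction (Player 1 leads).
- A: Player 2 compares -3, -1, 2, 3 and picks Z; Player 1 would get -8.
- B: Player 2 compares 5, -1, 9, -4 and picks Y; Player 1 would get 6.
- C: Player 2 compares 1, 0, -4, -1 and picks W; Player 1 would get 1.
- D: Player 2 compares 5, 0, -5, 3 and picks W; Player 1 would get 9.
Maximizing over -8, 6, 1, 9, Player 1 chooses D. Subgame-perfect outcome: (D, W) with payoffs (9, 5).

(D, W)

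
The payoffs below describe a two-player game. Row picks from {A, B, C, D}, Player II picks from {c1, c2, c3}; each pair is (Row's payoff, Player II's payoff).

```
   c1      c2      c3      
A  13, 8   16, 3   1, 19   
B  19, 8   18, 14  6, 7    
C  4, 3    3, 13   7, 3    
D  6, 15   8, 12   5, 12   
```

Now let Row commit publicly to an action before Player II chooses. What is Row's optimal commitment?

B

Player II best-responds to each possible Row move:
- A: Player II compares 8, 3, 19 and picks c3; Row would get 1.
- B: Player II compares 8, 14, 7 and picks c2; Row would get 18.
- C: Player II compares 3, 13, 3 and picks c2; Row would get 3.
- D: Player II compares 15, 12, 12 and picks c1; Row would get 6.
Row's induced payoffs are 1, 18, 3, 6, so Row commits to B. Subgame-perfect outcome: (B, c2) with payoffs (18, 14).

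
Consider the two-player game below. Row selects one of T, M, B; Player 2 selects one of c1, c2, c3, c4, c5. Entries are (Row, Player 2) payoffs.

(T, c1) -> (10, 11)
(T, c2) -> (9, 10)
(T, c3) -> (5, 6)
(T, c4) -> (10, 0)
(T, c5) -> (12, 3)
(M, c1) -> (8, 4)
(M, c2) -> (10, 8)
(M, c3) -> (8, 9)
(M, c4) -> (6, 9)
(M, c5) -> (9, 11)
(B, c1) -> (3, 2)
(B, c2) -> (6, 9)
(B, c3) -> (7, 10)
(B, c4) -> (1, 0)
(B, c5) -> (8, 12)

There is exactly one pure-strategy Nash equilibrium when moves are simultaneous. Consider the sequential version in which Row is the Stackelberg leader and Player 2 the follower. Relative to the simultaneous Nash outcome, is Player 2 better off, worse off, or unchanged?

Player 2 best-responds to each possible Row move:
- T → Player 2 plays c1 (best of 11, 10, 6, 0, 3); Row gets 10.
- M → Player 2 plays c5 (best of 4, 8, 9, 9, 11); Row gets 9.
- B → Player 2 plays c5 (best of 2, 9, 10, 0, 12); Row gets 8.
Row's induced payoffs are 10, 9, 8, so Row commits to T. Subgame-perfect outcome: (T, c1) with payoffs (10, 11).
Under simultaneous play:
Row's best replies: c1→T; c2→M; c3→M; c4→T; c5→T.
Player 2's best replies: T→c1; M→c5; B→c5.
Only (T, c1) has each player best-responding; Nash payoffs (10, 11).
Player 2 earns 11 sequentially versus 11 at the Nash outcome: unchanged.

unchanged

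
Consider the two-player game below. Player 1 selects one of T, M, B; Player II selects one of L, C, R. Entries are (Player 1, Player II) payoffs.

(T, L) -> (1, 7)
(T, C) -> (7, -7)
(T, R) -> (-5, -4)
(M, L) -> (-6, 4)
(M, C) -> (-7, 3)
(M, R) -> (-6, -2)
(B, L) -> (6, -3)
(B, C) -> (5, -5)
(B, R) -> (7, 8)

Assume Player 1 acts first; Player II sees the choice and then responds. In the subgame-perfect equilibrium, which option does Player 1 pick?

B

Backward induction with Player 1 moving first.
- T: Player II compares 7, -7, -4 and picks L; Player 1 would get 1.
- M: Player II compares 4, 3, -2 and picks L; Player 1 would get -6.
- B: Player II compares -3, -5, 8 and picks R; Player 1 would get 7.
Maximizing over 1, -6, 7, Player 1 chooses B. Subgame-perfect outcome: (B, R) with payoffs (7, 8).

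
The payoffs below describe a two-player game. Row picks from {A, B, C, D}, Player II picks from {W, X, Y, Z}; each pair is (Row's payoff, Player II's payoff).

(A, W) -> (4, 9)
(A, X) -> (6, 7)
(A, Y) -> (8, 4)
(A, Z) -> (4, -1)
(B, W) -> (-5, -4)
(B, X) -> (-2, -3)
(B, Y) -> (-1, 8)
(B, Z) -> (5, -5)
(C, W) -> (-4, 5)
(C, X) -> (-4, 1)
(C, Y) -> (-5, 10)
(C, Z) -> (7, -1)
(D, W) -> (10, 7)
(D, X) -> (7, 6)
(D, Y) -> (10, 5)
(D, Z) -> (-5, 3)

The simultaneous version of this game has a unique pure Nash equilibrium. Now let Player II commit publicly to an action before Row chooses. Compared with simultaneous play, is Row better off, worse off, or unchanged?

unchanged

Row best-responds to each possible Player II move:
- W → Row plays D (best of 4, -5, -4, 10); Player II gets 7.
- X → Row plays D (best of 6, -2, -4, 7); Player II gets 6.
- Y → Row plays D (best of 8, -1, -5, 10); Player II gets 5.
- Z → Row plays C (best of 4, 5, 7, -5); Player II gets -1.
Among 7, 6, 5, -1, the best is 7 at W. Subgame-perfect outcome: (D, W) with payoffs (10, 7).
Now find the simultaneous Nash equilibrium.
Row's best replies: W→D; X→D; Y→D; Z→C.
Player II's best replies: A→W; B→Y; C→Y; D→W.
Only (D, W) has each player best-responding; Nash payoffs (10, 7).
Row earns 10 sequentially versus 10 at the Nash outcome: unchanged.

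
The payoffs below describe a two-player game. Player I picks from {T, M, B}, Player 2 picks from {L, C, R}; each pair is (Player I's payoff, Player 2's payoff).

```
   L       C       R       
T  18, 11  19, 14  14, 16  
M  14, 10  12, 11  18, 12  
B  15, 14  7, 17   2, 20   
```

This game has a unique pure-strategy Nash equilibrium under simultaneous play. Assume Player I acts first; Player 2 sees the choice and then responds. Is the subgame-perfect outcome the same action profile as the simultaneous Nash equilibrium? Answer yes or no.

Backward induction with Player I moving first.
- T: Player 2 compares 11, 14, 16 and picks R; Player I would get 14.
- M: Player 2 compares 10, 11, 12 and picks R; Player I would get 18.
- B: Player 2 compares 14, 17, 20 and picks R; Player I would get 2.
Player I's induced payoffs are 14, 18, 2, so Player I commits to M. Subgame-perfect outcome: (M, R) with payoffs (18, 12).
Now find the simultaneous Nash equilibrium.
Player I's best replies: L→T; C→T; R→M.
Player 2's best replies: T→R; M→R; B→R.
The unique mutual best reply is (M, R), giving (18, 12).
Sequential outcome (M, R) coincides with the Nash profile (M, R).

yes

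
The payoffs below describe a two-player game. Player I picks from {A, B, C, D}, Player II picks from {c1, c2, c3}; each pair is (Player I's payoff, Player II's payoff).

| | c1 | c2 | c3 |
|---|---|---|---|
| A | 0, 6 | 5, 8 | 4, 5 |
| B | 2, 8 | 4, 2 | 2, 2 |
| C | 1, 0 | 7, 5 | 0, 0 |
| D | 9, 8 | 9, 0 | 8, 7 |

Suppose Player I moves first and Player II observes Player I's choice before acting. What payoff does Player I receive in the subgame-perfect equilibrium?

9

Work backward from Player II's decision.
- A: Player II compares 6, 8, 5 and picks c2; Player I would get 5.
- B: Player II compares 8, 2, 2 and picks c1; Player I would get 2.
- C: Player II compares 0, 5, 0 and picks c2; Player I would get 7.
- D: Player II compares 8, 0, 7 and picks c1; Player I would get 9.
Player I's induced payoffs are 5, 2, 7, 9, so Player I commits to D. Subgame-perfect outcome: (D, c1) with payoffs (9, 8).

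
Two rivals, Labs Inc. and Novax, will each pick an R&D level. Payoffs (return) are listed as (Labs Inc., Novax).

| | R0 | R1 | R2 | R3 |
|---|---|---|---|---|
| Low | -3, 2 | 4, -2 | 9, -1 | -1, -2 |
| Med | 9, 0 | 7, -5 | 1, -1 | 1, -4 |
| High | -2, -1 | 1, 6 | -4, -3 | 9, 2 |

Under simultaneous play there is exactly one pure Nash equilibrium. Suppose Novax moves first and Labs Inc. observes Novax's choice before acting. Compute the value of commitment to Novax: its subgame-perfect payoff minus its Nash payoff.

Labs Inc. best-responds to each possible Novax move:
- R0: BR = Med, leader payoff 0.
- R1: BR = Med, leader payoff -5.
- R2: BR = Low, leader payoff -1.
- R3: BR = High, leader payoff 2.
Novax's induced payoffs are 0, -5, -1, 2, so Novax commits to R3. Subgame-perfect outcome: (High, R3) with payoffs (9, 2).
Now find the simultaneous Nash equilibrium.
Labs Inc.'s best replies: R0→Med; R1→Med; R2→Low; R3→High.
Novax's best replies: Low→R0; Med→R0; High→R1.
Only (Med, R0) has each player best-responding; Nash payoffs (9, 0).
Novax's commitment gain: 2 − 0 = 2.

2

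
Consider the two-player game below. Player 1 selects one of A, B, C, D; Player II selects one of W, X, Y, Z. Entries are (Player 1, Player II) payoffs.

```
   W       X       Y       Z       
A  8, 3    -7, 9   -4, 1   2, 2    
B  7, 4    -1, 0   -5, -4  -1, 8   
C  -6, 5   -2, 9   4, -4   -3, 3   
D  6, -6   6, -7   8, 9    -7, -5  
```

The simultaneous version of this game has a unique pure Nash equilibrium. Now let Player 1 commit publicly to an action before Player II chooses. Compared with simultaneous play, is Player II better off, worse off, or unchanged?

unchanged

Player II best-responds to each possible Player 1 move:
- A: Player II compares 3, 9, 1, 2 and picks X; Player 1 would get -7.
- B: Player II compares 4, 0, -4, 8 and picks Z; Player 1 would get -1.
- C: Player II compares 5, 9, -4, 3 and picks X; Player 1 would get -2.
- D: Player II compares -6, -7, 9, -5 and picks Y; Player 1 would get 8.
Maximizing over -7, -1, -2, 8, Player 1 chooses D. Subgame-perfect outcome: (D, Y) with payoffs (8, 9).
For the simultaneous game, intersect best replies.
Player 1's best replies: W→A; X→D; Y→D; Z→A.
Player II's best replies: A→X; B→Z; C→X; D→Y.
The unique mutual best reply is (D, Y), giving (8, 9).
Player II earns 9 sequentially versus 9 at the Nash outcome: unchanged.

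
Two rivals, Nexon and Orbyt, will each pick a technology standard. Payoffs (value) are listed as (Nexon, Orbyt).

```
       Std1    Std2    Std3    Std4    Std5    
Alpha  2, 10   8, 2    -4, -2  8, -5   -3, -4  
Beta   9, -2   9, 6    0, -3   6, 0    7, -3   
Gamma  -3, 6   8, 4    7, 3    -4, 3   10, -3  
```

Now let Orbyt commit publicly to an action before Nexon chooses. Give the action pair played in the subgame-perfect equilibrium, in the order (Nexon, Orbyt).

Nexon best-responds to each possible Orbyt move:
- Std1 → Nexon plays Beta (best of 2, 9, -3); Orbyt gets -2.
- Std2 → Nexon plays Beta (best of 8, 9, 8); Orbyt gets 6.
- Std3 → Nexon plays Gamma (best of -4, 0, 7); Orbyt gets 3.
- Std4 → Nexon plays Alpha (best of 8, 6, -4); Orbyt gets -5.
- Std5 → Nexon plays Gamma (best of -3, 7, 10); Orbyt gets -3.
Maximizing over -2, 6, 3, -5, -3, Orbyt chooses Std2. Subgame-perfect outcome: (Beta, Std2) with payoffs (9, 6).

(Beta, Std2)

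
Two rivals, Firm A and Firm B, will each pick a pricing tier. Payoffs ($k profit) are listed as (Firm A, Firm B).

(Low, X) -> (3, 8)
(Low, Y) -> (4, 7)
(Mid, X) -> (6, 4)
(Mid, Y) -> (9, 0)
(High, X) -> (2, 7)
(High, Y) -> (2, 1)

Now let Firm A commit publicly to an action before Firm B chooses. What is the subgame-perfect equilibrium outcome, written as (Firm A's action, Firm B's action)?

(Mid, X)

Firm B best-responds to each possible Firm A move:
- Low → Firm B plays X (best of 8, 7); Firm A gets 3.
- Mid → Firm B plays X (best of 4, 0); Firm A gets 6.
- High → Firm B plays X (best of 7, 1); Firm A gets 2.
Firm A's induced payoffs are 3, 6, 2, so Firm A commits to Mid. Subgame-perfect outcome: (Mid, X) with payoffs (6, 4).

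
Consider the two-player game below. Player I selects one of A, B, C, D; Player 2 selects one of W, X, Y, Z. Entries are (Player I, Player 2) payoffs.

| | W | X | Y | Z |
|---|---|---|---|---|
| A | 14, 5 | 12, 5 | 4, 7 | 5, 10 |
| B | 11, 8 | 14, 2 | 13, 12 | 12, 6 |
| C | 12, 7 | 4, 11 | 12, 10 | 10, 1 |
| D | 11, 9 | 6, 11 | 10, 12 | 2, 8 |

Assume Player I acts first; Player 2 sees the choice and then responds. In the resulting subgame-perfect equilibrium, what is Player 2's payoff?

12

Solve by backward induction (Player I leads).
- A: BR = Z, leader payoff 5.
- B: BR = Y, leader payoff 13.
- C: BR = X, leader payoff 4.
- D: BR = Y, leader payoff 10.
Maximizing over 5, 13, 4, 10, Player I chooses B. Subgame-perfect outcome: (B, Y) with payoffs (13, 12).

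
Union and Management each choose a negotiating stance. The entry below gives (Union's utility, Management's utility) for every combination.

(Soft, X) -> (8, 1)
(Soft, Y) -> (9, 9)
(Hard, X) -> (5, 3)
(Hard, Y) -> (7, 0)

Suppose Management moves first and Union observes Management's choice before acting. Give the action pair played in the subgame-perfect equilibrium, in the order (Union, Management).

(Soft, Y)

Backward induction with Management moving first.
- X: BR = Soft, leader payoff 1.
- Y: BR = Soft, leader payoff 9.
Maximizing over 1, 9, Management chooses Y. Subgame-perfect outcome: (Soft, Y) with payoffs (9, 9).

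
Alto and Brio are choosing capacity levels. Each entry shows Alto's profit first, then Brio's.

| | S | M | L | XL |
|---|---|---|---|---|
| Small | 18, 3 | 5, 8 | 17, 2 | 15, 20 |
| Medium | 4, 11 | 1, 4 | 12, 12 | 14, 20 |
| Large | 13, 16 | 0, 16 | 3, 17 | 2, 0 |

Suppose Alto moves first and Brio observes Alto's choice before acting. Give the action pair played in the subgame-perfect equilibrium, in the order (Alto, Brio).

(Small, XL)

Brio best-responds to each possible Alto move:
- Small: BR = XL, leader payoff 15.
- Medium: BR = XL, leader payoff 14.
- Large: BR = L, leader payoff 3.
Alto's induced payoffs are 15, 14, 3, so Alto commits to Small. Subgame-perfect outcome: (Small, XL) with payoffs (15, 20).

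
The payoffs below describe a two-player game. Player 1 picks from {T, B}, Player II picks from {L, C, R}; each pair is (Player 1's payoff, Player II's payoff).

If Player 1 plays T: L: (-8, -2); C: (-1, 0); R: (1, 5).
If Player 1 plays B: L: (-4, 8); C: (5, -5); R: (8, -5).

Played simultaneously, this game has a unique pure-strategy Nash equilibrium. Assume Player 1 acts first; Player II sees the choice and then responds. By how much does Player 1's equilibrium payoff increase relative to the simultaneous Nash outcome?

5

Player II best-responds to each possible Player 1 move:
- T: Player II compares -2, 0, 5 and picks R; Player 1 would get 1.
- B: Player II compares 8, -5, -5 and picks L; Player 1 would get -4.
Among 1, -4, the best is 1 at T. Subgame-perfect outcome: (T, R) with payoffs (1, 5).
For the simultaneous game, intersect best replies.
Player 1's best replies: L→B; C→B; R→B.
Player II's best replies: T→R; B→L.
Only (B, L) has each player best-responding; Nash payoffs (-4, 8).
Player 1's commitment gain: 1 − -4 = 5.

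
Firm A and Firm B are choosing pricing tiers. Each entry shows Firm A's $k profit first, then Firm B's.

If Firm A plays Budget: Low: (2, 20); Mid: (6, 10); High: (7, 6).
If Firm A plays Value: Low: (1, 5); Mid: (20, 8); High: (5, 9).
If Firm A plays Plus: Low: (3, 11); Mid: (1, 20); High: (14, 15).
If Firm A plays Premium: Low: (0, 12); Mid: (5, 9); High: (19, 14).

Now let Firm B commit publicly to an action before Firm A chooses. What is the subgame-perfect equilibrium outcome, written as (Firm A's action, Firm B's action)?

(Premium, High)

Work backward from Firm A's decision.
- Low → Firm A plays Plus (best of 2, 1, 3, 0); Firm B gets 11.
- Mid → Firm A plays Value (best of 6, 20, 1, 5); Firm B gets 8.
- High → Firm A plays Premium (best of 7, 5, 14, 19); Firm B gets 14.
Firm B's induced payoffs are 11, 8, 14, so Firm B commits to High. Subgame-perfect outcome: (Premium, High) with payoffs (19, 14).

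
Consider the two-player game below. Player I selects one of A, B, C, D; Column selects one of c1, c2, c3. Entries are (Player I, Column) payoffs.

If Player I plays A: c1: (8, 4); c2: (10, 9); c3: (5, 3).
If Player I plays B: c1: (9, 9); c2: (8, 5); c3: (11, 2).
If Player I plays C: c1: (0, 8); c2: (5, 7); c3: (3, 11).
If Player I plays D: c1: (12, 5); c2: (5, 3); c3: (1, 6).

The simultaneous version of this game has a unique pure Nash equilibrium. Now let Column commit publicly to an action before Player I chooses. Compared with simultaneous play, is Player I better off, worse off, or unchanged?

Backward induction with Column moving first.
- c1 → Player I plays D (best of 8, 9, 0, 12); Column gets 5.
- c2 → Player I plays A (best of 10, 8, 5, 5); Column gets 9.
- c3 → Player I plays B (best of 5, 11, 3, 1); Column gets 2.
Among 5, 9, 2, the best is 9 at c2. Subgame-perfect outcome: (A, c2) with payoffs (10, 9).
For the simultaneous game, intersect best replies.
Player I's best replies: c1→D; c2→A; c3→B.
Column's best replies: A→c2; B→c1; C→c3; D→c3.
Only (A, c2) has each player best-responding; Nash payoffs (10, 9).
Player I earns 10 sequentially versus 10 at the Nash outcome: unchanged.

unchanged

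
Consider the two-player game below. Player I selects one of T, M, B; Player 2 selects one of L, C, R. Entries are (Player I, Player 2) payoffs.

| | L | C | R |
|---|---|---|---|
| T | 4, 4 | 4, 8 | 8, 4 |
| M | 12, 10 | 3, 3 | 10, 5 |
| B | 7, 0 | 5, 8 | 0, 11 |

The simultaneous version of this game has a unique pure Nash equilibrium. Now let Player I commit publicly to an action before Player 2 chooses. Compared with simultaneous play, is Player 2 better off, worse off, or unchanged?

Solve by backward induction (Player I leads).
- T: Player 2 compares 4, 8, 4 and picks C; Player I would get 4.
- M: Player 2 compares 10, 3, 5 and picks L; Player I would get 12.
- B: Player 2 compares 0, 8, 11 and picks R; Player I would get 0.
Player I's induced payoffs are 4, 12, 0, so Player I commits to M. Subgame-perfect outcome: (M, L) with payoffs (12, 10).
Now find the simultaneous Nash equilibrium.
Player I's best replies: L→M; C→B; R→M.
Player 2's best replies: T→C; M→L; B→R.
Only (M, L) has each player best-responding; Nash payoffs (12, 10).
Player 2 earns 10 sequentially versus 10 at the Nash outcome: unchanged.

unchanged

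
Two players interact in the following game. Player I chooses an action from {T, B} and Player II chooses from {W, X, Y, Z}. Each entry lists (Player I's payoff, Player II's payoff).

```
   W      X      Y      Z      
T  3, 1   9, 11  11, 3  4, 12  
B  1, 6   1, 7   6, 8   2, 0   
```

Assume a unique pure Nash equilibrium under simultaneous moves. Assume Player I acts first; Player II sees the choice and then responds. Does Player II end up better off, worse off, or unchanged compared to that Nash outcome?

worse off

Player II best-responds to each possible Player I move:
- T → Player II plays Z (best of 1, 11, 3, 12); Player I gets 4.
- B → Player II plays Y (best of 6, 7, 8, 0); Player I gets 6.
Among 4, 6, the best is 6 at B. Subgame-perfect outcome: (B, Y) with payoffs (6, 8).
Under simultaneous play:
Player I's best replies: W→T; X→T; Y→T; Z→T.
Player II's best replies: T→Z; B→Y.
Only (T, Z) has each player best-responding; Nash payoffs (4, 12).
Player II earns 8 sequentially versus 12 at the Nash outcome: worse off.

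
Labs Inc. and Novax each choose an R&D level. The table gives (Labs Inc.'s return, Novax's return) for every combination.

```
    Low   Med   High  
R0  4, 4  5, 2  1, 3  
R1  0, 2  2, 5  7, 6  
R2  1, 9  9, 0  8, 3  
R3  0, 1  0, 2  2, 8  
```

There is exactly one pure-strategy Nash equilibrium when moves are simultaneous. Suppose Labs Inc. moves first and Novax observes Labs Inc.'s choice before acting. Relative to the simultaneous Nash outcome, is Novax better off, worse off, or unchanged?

better off

Novax best-responds to each possible Labs Inc. move:
- R0: BR = Low, leader payoff 4.
- R1: BR = High, leader payoff 7.
- R2: BR = Low, leader payoff 1.
- R3: BR = High, leader payoff 2.
Among 4, 7, 1, 2, the best is 7 at R1. Subgame-perfect outcome: (R1, High) with payoffs (7, 6).
For the simultaneous game, intersect best replies.
Labs Inc.'s best replies: Low→R0; Med→R2; High→R2.
Novax's best replies: R0→Low; R1→High; R2→Low; R3→High.
Only (R0, Low) has each player best-responding; Nash payoffs (4, 4).
Novax earns 6 sequentially versus 4 at the Nash outcome: better off.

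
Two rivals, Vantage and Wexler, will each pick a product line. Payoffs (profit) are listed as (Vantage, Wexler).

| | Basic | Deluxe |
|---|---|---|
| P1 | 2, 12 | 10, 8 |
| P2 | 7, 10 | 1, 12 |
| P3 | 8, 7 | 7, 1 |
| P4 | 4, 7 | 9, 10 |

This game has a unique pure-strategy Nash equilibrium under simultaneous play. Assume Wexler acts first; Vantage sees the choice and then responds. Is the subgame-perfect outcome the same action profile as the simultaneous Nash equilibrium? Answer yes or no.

Vantage best-responds to each possible Wexler move:
- Basic: Vantage compares 2, 7, 8, 4 and picks P3; Wexler would get 7.
- Deluxe: Vantage compares 10, 1, 7, 9 and picks P1; Wexler would get 8.
Among 7, 8, the best is 8 at Deluxe. Subgame-perfect outcome: (P1, Deluxe) with payoffs (10, 8).
Under simultaneous play:
Vantage's best replies: Basic→P3; Deluxe→P1.
Wexler's best replies: P1→Basic; P2→Deluxe; P3→Basic; P4→Deluxe.
Only (P3, Basic) has each player best-responding; Nash payoffs (8, 7).
Sequential outcome (P1, Deluxe) differs from the Nash profile (P3, Basic).

no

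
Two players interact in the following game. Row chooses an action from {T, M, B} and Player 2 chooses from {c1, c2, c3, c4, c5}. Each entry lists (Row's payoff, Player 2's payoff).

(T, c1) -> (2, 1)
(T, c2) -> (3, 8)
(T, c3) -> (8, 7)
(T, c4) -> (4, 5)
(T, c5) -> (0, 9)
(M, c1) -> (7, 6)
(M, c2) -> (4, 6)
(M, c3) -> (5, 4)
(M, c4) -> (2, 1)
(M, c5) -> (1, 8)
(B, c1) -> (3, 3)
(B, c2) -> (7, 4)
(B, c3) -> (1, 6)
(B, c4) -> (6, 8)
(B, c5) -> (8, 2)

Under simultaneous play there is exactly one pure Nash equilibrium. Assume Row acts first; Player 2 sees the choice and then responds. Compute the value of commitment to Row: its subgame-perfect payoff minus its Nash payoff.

0

Backward induction with Row moving first.
- T: Player 2 compares 1, 8, 7, 5, 9 and picks c5; Row would get 0.
- M: Player 2 compares 6, 6, 4, 1, 8 and picks c5; Row would get 1.
- B: Player 2 compares 3, 4, 6, 8, 2 and picks c4; Row would get 6.
Row's induced payoffs are 0, 1, 6, so Row commits to B. Subgame-perfect outcome: (B, c4) with payoffs (6, 8).
For the simultaneous game, intersect best replies.
Row's best replies: c1→M; c2→B; c3→T; c4→B; c5→B.
Player 2's best replies: T→c5; M→c5; B→c4.
The unique mutual best reply is (B, c4), giving (6, 8).
Row's commitment gain: 6 − 6 = 0.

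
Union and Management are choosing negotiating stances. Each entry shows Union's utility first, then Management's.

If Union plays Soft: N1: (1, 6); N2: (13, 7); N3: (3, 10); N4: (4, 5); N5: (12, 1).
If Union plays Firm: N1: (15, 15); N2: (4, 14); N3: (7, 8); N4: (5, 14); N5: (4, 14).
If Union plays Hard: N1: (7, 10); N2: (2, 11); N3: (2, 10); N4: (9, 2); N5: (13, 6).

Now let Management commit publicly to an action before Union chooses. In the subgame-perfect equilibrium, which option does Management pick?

N1

Work backward from Union's decision.
- N1: Union compares 1, 15, 7 and picks Firm; Management would get 15.
- N2: Union compares 13, 4, 2 and picks Soft; Management would get 7.
- N3: Union compares 3, 7, 2 and picks Firm; Management would get 8.
- N4: Union compares 4, 5, 9 and picks Hard; Management would get 2.
- N5: Union compares 12, 4, 13 and picks Hard; Management would get 6.
Management's induced payoffs are 15, 7, 8, 2, 6, so Management commits to N1. Subgame-perfect outcome: (Firm, N1) with payoffs (15, 15).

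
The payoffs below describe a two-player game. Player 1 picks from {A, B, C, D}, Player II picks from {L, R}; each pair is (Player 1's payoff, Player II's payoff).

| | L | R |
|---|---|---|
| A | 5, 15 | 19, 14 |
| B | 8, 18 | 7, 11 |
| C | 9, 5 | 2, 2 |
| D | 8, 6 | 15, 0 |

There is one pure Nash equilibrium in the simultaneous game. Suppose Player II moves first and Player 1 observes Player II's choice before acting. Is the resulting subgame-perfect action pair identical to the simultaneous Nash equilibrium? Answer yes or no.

Player 1 best-responds to each possible Player II move:
- L: Player 1 compares 5, 8, 9, 8 and picks C; Player II would get 5.
- R: Player 1 compares 19, 7, 2, 15 and picks A; Player II would get 14.
Among 5, 14, the best is 14 at R. Subgame-perfect outcome: (A, R) with payoffs (19, 14).
Under simultaneous play:
Player 1's best replies: L→C; R→A.
Player II's best replies: A→L; B→L; C→L; D→L.
The unique mutual best reply is (C, L), giving (9, 5).
Sequential outcome (A, R) differs from the Nash profile (C, L).

no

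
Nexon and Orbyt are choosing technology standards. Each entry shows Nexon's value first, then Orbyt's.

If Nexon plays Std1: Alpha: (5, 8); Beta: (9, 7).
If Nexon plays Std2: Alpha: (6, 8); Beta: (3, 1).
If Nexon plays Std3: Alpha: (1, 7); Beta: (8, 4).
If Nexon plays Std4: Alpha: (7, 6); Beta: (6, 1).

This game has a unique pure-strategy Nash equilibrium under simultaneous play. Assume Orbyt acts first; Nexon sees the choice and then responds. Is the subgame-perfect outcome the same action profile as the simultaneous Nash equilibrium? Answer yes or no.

Work backward from Nexon's decision.
- Alpha: Nexon compares 5, 6, 1, 7 and picks Std4; Orbyt would get 6.
- Beta: Nexon compares 9, 3, 8, 6 and picks Std1; Orbyt would get 7.
Orbyt's induced payoffs are 6, 7, so Orbyt commits to Beta. Subgame-perfect outcome: (Std1, Beta) with payoffs (9, 7).
Now find the simultaneous Nash equilibrium.
Nexon's best replies: Alpha→Std4; Beta→Std1.
Orbyt's best replies: Std1→Alpha; Std2→Alpha; Std3→Alpha; Std4→Alpha.
The unique mutual best reply is (Std4, Alpha), giving (7, 6).
Sequential outcome (Std1, Beta) differs from the Nash profile (Std4, Alpha).

no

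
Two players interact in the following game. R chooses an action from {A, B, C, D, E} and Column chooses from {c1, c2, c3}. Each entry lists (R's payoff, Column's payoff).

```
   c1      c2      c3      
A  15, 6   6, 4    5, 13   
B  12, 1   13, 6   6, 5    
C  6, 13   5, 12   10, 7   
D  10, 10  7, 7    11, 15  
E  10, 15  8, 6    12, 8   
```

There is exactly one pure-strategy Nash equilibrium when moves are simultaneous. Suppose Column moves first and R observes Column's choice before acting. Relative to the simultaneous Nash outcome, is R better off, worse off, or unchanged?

R best-responds to each possible Column move:
- c1: BR = A, leader payoff 6.
- c2: BR = B, leader payoff 6.
- c3: BR = E, leader payoff 8.
Among 6, 6, 8, the best is 8 at c3. Subgame-perfect outcome: (E, c3) with payoffs (12, 8).
Under simultaneous play:
R's best replies: c1→A; c2→B; c3→E.
Column's best replies: A→c3; B→c2; C→c1; D→c3; E→c1.
Only (B, c2) has each player best-responding; Nash payoffs (13, 6).
R earns 12 sequentially versus 13 at the Nash outcome: worse off.

worse off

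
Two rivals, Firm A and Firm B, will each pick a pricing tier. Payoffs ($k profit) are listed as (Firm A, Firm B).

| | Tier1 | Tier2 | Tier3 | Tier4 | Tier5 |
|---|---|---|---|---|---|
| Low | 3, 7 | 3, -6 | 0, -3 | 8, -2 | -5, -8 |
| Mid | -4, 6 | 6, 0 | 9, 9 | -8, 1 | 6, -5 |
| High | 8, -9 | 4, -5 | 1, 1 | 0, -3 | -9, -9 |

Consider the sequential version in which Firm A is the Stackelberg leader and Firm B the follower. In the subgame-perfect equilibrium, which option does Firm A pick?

Mid

Backward induction with Firm A moving first.
- Low: Firm B compares 7, -6, -3, -2, -8 and picks Tier1; Firm A would get 3.
- Mid: Firm B compares 6, 0, 9, 1, -5 and picks Tier3; Firm A would get 9.
- High: Firm B compares -9, -5, 1, -3, -9 and picks Tier3; Firm A would get 1.
Firm A's induced payoffs are 3, 9, 1, so Firm A commits to Mid. Subgame-perfect outcome: (Mid, Tier3) with payoffs (9, 9).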